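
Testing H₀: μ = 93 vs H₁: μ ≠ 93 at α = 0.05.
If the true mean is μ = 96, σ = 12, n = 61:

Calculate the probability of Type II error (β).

SE = σ/√n = 12/√61 = 1.5364
Critical values: μ₀ ± z_0.025×SE = 93 ± 1.960×1.5364
Acceptance region: (89.9887, 96.0113)
Under H₁ (μ = 96): z_high = (96.0113 - 96)/1.5364 = 0.0074, z_low = (89.9887 - 96)/1.5364 = -3.9126
β = P(not reject | H₁) = Φ(0.0074) - Φ(-3.9126) ≈ 0.5029

Answer: β ≈ 0.5029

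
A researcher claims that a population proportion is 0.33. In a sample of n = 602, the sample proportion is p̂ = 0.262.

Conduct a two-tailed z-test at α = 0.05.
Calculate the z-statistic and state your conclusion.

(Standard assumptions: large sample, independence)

Answer: z = -3.5483, reject H₀

Derivation:
H₀: p = 0.33, H₁: p ≠ 0.33
Standard error: SE = √(p₀(1-p₀)/n) = √(0.33×0.67/602) = 0.019164
z-statistic: z = (p̂ - p₀)/SE = (0.262 - 0.33)/0.019164 = -3.5483
Critical value: z_0.025 = ±1.960
p-value = 0.0004
Decision: reject H₀ at α = 0.05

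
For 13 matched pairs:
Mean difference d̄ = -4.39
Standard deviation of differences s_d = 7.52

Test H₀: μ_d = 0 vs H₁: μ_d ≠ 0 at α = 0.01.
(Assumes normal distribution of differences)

df = n - 1 = 12
SE = s_d/√n = 7.52/√13 = 2.0857
t = d̄/SE = -4.39/2.0857 = -2.1048
Critical value: t_{0.005,12} = ±3.055
p-value ≈ 0.0571
Decision: fail to reject H₀

Answer: t = -2.1048, fail to reject H₀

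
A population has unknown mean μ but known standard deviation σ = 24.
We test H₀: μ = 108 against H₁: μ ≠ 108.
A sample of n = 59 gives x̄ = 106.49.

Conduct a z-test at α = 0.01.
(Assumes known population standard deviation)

Standard error: SE = σ/√n = 24/√59 = 3.1245
z-statistic: z = (x̄ - μ₀)/SE = (106.49 - 108)/3.1245 = -0.4833
Critical value: ±2.576
p-value = 0.6289
Decision: fail to reject H₀

Answer: z = -0.4833, fail to reject H₀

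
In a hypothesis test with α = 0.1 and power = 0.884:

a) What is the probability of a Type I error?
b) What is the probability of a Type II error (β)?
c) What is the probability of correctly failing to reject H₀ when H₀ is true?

Answer: a) 0.1, b) 0.116, c) 0.9

Derivation:
a) Type I error probability = α = 0.1
b) Power = P(reject H₀ | H₁ true) = 1 - β = 0.884, so Type II error probability = β = 1 - Power = 0.116
c) P(fail to reject H₀ | H₀ true) = 1 - α = 0.9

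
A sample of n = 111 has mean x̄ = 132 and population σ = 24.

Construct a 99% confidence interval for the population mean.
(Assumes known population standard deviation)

Answer: (126.1319, 137.8681)

Derivation:
Confidence level: 99%, α = 0.01
z_0.005 = 2.576
SE = σ/√n = 24/√111 = 2.2780
Margin of error = 2.576 × 2.2780 = 5.8681
CI: x̄ ± margin = 132 ± 5.8681
CI: (126.1319, 137.8681)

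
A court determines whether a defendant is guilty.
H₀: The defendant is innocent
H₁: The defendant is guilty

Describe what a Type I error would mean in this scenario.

A Type I error (probability α) occurs when we reject a true H₀.
A Type II error (probability β) occurs when we fail to reject a false H₀.

Answer: Convicting an innocent person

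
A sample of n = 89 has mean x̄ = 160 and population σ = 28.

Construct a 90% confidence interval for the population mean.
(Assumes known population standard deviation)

Answer: (155.1176, 164.8824)

Derivation:
Confidence level: 90%, α = 0.1
z_0.05 = 1.645
SE = σ/√n = 28/√89 = 2.9680
Margin of error = 1.645 × 2.9680 = 4.8824
CI: x̄ ± margin = 160 ± 4.8824
CI: (155.1176, 164.8824)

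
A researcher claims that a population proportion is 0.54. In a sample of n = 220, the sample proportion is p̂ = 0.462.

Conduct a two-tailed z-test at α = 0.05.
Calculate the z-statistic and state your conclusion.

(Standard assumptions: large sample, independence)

Answer: z = -2.3213, reject H₀

Derivation:
H₀: p = 0.54, H₁: p ≠ 0.54
Standard error: SE = √(p₀(1-p₀)/n) = √(0.54×0.46/220) = 0.033602
z-statistic: z = (p̂ - p₀)/SE = (0.462 - 0.54)/0.033602 = -2.3213
Critical value: z_0.025 = ±1.960
p-value = 0.0203
Decision: reject H₀ at α = 0.05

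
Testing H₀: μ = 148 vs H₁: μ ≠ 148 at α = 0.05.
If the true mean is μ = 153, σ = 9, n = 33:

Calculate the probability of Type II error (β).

Answer: β ≈ 0.1091

Derivation:
SE = σ/√n = 9/√33 = 1.5667
Critical values: μ₀ ± z_0.025×SE = 148 ± 1.960×1.5667
Acceptance region: (144.9293, 151.0707)
Under H₁ (μ = 153): z_high = (151.0707 - 153)/1.5667 = -1.2314, z_low = (144.9293 - 153)/1.5667 = -5.1514
β = P(not reject | H₁) = Φ(-1.2314) - Φ(-5.1514) ≈ 0.1091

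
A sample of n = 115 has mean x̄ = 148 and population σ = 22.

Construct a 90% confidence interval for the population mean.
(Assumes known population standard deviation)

Confidence level: 90%, α = 0.1
z_0.05 = 1.645
SE = σ/√n = 22/√115 = 2.0515
Margin of error = 1.645 × 2.0515 = 3.3747
CI: x̄ ± margin = 148 ± 3.3747
CI: (144.6253, 151.3747)

Answer: (144.6253, 151.3747)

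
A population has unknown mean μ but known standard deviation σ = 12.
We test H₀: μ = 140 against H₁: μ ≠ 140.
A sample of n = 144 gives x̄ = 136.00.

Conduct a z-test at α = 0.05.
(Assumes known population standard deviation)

Standard error: SE = σ/√n = 12/√144 = 1.0000
z-statistic: z = (x̄ - μ₀)/SE = (136.00 - 140)/1.0000 = -4.0000
Critical value: ±1.960
p-value = 0.0001
Decision: reject H₀

Answer: z = -4.0000, reject H₀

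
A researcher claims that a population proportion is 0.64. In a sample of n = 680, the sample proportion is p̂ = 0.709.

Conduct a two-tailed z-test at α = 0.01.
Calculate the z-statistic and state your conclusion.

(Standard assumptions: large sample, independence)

H₀: p = 0.64, H₁: p ≠ 0.64
Standard error: SE = √(p₀(1-p₀)/n) = √(0.64×0.36/680) = 0.018407
z-statistic: z = (p̂ - p₀)/SE = (0.709 - 0.64)/0.018407 = 3.7486
Critical value: z_0.005 = ±2.576
p-value = 0.0002
Decision: reject H₀ at α = 0.01

Answer: z = 3.7486, reject H₀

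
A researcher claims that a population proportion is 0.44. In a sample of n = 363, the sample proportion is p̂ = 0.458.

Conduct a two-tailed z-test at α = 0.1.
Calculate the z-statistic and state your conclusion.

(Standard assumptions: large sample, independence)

H₀: p = 0.44, H₁: p ≠ 0.44
Standard error: SE = √(p₀(1-p₀)/n) = √(0.44×0.56/363) = 0.026054
z-statistic: z = (p̂ - p₀)/SE = (0.458 - 0.44)/0.026054 = 0.6909
Critical value: z_0.05 = ±1.645
p-value = 0.4896
Decision: fail to reject H₀ at α = 0.1

Answer: z = 0.6909, fail to reject H₀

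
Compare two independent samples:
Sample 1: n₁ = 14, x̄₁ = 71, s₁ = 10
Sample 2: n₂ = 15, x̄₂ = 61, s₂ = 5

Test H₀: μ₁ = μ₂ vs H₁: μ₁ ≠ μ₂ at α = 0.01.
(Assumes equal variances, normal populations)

Pooled variance: s²_p = [13×10² + 14×5²]/(27) = 61.1111
s_p = 7.8174
SE = s_p×√(1/n₁ + 1/n₂) = 7.8174×√(1/14 + 1/15) = 2.9050
t = (x̄₁ - x̄₂)/SE = (71 - 61)/2.9050 = 3.4423
df = 27, t-critical = ±2.771
Decision: reject H₀

Answer: t = 3.4423, reject H₀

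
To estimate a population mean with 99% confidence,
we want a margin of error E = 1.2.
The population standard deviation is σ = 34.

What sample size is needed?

Answer: n = 5328

Derivation:
z_0.005 = 2.576
n = (z×σ/E)² = (2.576×34/1.2)²
n = 5327.0535
Round up: n = 5328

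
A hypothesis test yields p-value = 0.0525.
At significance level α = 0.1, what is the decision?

Answer: reject H₀

Derivation:
Compare p-value to α:
0.0525 < 0.1
Decision: reject H₀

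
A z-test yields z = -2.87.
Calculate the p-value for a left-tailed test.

For z = -2.87:
p = P(Z < -2.87) = Φ(-2.87) = 0.0021

Answer: p-value ≈ 0.0021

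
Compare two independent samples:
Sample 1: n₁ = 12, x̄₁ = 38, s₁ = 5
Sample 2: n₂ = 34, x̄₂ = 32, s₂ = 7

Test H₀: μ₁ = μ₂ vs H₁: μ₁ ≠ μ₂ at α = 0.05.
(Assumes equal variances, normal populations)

Pooled variance: s²_p = [11×5² + 33×7²]/(44) = 43.0000
s_p = 6.5574
SE = s_p×√(1/n₁ + 1/n₂) = 6.5574×√(1/12 + 1/34) = 2.2018
t = (x̄₁ - x̄₂)/SE = (38 - 32)/2.2018 = 2.7250
df = 44, t-critical = ±2.015
Decision: reject H₀

Answer: t = 2.7250, reject H₀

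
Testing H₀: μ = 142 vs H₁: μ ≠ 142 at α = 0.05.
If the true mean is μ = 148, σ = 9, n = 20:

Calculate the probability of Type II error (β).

SE = σ/√n = 9/√20 = 2.0125
Critical values: μ₀ ± z_0.025×SE = 142 ± 1.960×2.0125
Acceptance region: (138.0555, 145.9445)
Under H₁ (μ = 148): z_high = (145.9445 - 148)/2.0125 = -1.0214, z_low = (138.0555 - 148)/2.0125 = -4.9414
β = P(not reject | H₁) = Φ(-1.0214) - Φ(-4.9414) ≈ 0.1535

Answer: β ≈ 0.1535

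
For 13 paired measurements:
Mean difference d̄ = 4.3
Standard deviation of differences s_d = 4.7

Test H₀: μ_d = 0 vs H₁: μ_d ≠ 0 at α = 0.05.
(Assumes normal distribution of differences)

Answer: t = 3.2988, reject H₀

Derivation:
df = n - 1 = 12
SE = s_d/√n = 4.7/√13 = 1.3035
t = d̄/SE = 4.3/1.3035 = 3.2988
Critical value: t_{0.025,12} = ±2.179
p-value ≈ 0.0064
Decision: reject H₀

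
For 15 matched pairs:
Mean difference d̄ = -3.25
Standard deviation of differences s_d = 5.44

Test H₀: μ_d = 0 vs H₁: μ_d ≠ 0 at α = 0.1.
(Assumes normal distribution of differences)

df = n - 1 = 14
SE = s_d/√n = 5.44/√15 = 1.4046
t = d̄/SE = -3.25/1.4046 = -2.3138
Critical value: t_{0.05,14} = ±1.761
p-value ≈ 0.0364
Decision: reject H₀

Answer: t = -2.3138, reject H₀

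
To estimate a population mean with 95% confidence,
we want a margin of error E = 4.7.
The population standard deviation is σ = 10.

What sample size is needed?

Answer: n = 18

Derivation:
z_0.025 = 1.960
n = (z×σ/E)² = (1.960×10/4.7)²
n = 17.3907
Round up: n = 18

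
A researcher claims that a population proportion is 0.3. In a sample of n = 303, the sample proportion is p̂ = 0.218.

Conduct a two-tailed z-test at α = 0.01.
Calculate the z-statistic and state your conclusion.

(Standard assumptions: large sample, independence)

Answer: z = -3.1148, reject H₀

Derivation:
H₀: p = 0.3, H₁: p ≠ 0.3
Standard error: SE = √(p₀(1-p₀)/n) = √(0.3×0.7/303) = 0.026326
z-statistic: z = (p̂ - p₀)/SE = (0.218 - 0.3)/0.026326 = -3.1148
Critical value: z_0.005 = ±2.576
p-value = 0.0018
Decision: reject H₀ at α = 0.01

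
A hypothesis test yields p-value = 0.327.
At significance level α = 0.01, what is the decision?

Compare p-value to α:
0.327 ≥ 0.01
Decision: fail to reject H₀

Answer: fail to reject H₀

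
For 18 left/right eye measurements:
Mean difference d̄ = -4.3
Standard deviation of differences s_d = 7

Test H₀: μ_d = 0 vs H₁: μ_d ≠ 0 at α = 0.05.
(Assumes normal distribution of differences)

df = n - 1 = 17
SE = s_d/√n = 7/√18 = 1.6499
t = d̄/SE = -4.3/1.6499 = -2.6062
Critical value: t_{0.025,17} = ±2.110
p-value ≈ 0.0184
Decision: reject H₀

Answer: t = -2.6062, reject H₀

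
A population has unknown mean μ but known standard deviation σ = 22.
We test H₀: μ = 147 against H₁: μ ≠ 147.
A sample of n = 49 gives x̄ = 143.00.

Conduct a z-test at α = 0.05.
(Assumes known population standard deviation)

Standard error: SE = σ/√n = 22/√49 = 3.1429
z-statistic: z = (x̄ - μ₀)/SE = (143.00 - 147)/3.1429 = -1.2727
Critical value: ±1.960
p-value = 0.2031
Decision: fail to reject H₀

Answer: z = -1.2727, fail to reject H₀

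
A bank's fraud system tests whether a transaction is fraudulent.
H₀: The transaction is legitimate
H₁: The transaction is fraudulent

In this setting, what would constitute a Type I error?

Type I error (α): Rejecting H₀ when H₀ is true
Type II error (β): Failing to reject H₀ when H₁ is true

Answer: Blocking a legitimate transaction as fraud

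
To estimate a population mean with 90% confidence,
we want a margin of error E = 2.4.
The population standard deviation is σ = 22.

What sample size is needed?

Answer: n = 228

Derivation:
z_0.05 = 1.645
n = (z×σ/E)² = (1.645×22/2.4)²
n = 227.3813
Round up: n = 228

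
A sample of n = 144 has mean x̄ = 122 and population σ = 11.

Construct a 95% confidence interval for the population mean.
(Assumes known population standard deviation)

Answer: (120.2033, 123.7967)

Derivation:
Confidence level: 95%, α = 0.05
z_0.025 = 1.960
SE = σ/√n = 11/√144 = 0.9167
Margin of error = 1.960 × 0.9167 = 1.7967
CI: x̄ ± margin = 122 ± 1.7967
CI: (120.2033, 123.7967)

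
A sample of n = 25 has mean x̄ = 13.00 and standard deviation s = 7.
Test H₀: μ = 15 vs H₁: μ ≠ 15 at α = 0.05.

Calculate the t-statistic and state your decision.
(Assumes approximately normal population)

Answer: t = -1.4286, fail to reject H₀

Derivation:
df = n - 1 = 24
SE = s/√n = 7/√25 = 1.4000
t = (x̄ - μ₀)/SE = (13.00 - 15)/1.4000 = -1.4286
Critical value: t_{0.025,24} = ±2.064
p-value ≈ 0.1660
Decision: fail to reject H₀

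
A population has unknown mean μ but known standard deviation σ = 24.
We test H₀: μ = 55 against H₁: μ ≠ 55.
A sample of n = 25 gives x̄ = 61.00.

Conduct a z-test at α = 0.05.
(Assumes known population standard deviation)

Standard error: SE = σ/√n = 24/√25 = 4.8000
z-statistic: z = (x̄ - μ₀)/SE = (61.00 - 55)/4.8000 = 1.2500
Critical value: ±1.960
p-value = 0.2113
Decision: fail to reject H₀

Answer: z = 1.2500, fail to reject H₀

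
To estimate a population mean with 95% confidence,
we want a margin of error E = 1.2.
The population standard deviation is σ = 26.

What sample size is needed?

z_0.025 = 1.960
n = (z×σ/E)² = (1.960×26/1.2)²
n = 1803.4178
Round up: n = 1804

Answer: n = 1804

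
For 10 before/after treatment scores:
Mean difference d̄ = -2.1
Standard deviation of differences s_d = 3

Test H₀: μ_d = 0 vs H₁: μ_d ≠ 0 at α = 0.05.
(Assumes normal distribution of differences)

Answer: t = -2.2136, fail to reject H₀

Derivation:
df = n - 1 = 9
SE = s_d/√n = 3/√10 = 0.9487
t = d̄/SE = -2.1/0.9487 = -2.2136
Critical value: t_{0.025,9} = ±2.262
p-value ≈ 0.0541
Decision: fail to reject H₀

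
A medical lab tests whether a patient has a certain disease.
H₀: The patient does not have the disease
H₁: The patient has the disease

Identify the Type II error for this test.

A Type I error (probability α) occurs when we reject a true H₀.
A Type II error (probability β) occurs when we fail to reject a false H₀.

Answer: Failing to diagnose a patient who actually has the disease (false negative)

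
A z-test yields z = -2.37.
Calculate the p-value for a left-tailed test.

For z = -2.37:
p = P(Z < -2.37) = Φ(-2.37) = 0.0089

Answer: p-value ≈ 0.0089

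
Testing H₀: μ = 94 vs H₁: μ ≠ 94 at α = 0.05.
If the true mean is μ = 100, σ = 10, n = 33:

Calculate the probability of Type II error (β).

Answer: β ≈ 0.0685

Derivation:
SE = σ/√n = 10/√33 = 1.7408
Critical values: μ₀ ± z_0.025×SE = 94 ± 1.960×1.7408
Acceptance region: (90.5880, 97.4120)
Under H₁ (μ = 100): z_high = (97.4120 - 100)/1.7408 = -1.4867, z_low = (90.5880 - 100)/1.7408 = -5.4067
β = P(not reject | H₁) = Φ(-1.4867) - Φ(-5.4067) ≈ 0.0685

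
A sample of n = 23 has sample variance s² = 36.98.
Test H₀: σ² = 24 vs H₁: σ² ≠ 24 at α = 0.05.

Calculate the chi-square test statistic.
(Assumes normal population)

Answer: χ² = 33.8983, fail to reject H₀

Derivation:
df = n - 1 = 22
χ² = (n-1)s²/σ₀² = 22×36.98/24 = 33.8983
Critical values: χ²_{0.975,22} = 10.982, χ²_{0.025,22} = 36.781
Rejection region: χ² < 10.982 or χ² > 36.781
Decision: fail to reject H₀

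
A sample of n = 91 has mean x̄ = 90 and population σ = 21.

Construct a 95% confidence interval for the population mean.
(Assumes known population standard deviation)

Answer: (85.6853, 94.3147)

Derivation:
Confidence level: 95%, α = 0.05
z_0.025 = 1.960
SE = σ/√n = 21/√91 = 2.2014
Margin of error = 1.960 × 2.2014 = 4.3147
CI: x̄ ± margin = 90 ± 4.3147
CI: (85.6853, 94.3147)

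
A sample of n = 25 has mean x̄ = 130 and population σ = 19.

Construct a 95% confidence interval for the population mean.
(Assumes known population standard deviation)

Confidence level: 95%, α = 0.05
z_0.025 = 1.960
SE = σ/√n = 19/√25 = 3.8000
Margin of error = 1.960 × 3.8000 = 7.4480
CI: x̄ ± margin = 130 ± 7.4480
CI: (122.5520, 137.4480)

Answer: (122.5520, 137.4480)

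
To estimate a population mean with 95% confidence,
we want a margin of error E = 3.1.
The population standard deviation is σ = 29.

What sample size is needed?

z_0.025 = 1.960
n = (z×σ/E)² = (1.960×29/3.1)²
n = 336.1900
Round up: n = 337

Answer: n = 337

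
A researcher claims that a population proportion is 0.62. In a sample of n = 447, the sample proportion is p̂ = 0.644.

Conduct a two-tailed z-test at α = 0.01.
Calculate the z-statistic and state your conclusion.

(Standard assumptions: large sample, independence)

H₀: p = 0.62, H₁: p ≠ 0.62
Standard error: SE = √(p₀(1-p₀)/n) = √(0.62×0.38/447) = 0.022958
z-statistic: z = (p̂ - p₀)/SE = (0.644 - 0.62)/0.022958 = 1.0454
Critical value: z_0.005 = ±2.576
p-value = 0.2958
Decision: fail to reject H₀ at α = 0.01

Answer: z = 1.0454, fail to reject H₀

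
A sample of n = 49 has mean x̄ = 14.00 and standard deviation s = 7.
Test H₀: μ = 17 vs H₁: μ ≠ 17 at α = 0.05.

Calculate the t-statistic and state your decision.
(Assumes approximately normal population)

Answer: t = -3.0000, reject H₀

Derivation:
df = n - 1 = 48
SE = s/√n = 7/√49 = 1.0000
t = (x̄ - μ₀)/SE = (14.00 - 17)/1.0000 = -3.0000
Critical value: t_{0.025,48} = ±2.011
p-value ≈ 0.0043
Decision: reject H₀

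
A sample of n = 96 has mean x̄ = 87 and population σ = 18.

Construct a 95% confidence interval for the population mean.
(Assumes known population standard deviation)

Answer: (83.3993, 90.6007)

Derivation:
Confidence level: 95%, α = 0.05
z_0.025 = 1.960
SE = σ/√n = 18/√96 = 1.8371
Margin of error = 1.960 × 1.8371 = 3.6007
CI: x̄ ± margin = 87 ± 3.6007
CI: (83.3993, 90.6007)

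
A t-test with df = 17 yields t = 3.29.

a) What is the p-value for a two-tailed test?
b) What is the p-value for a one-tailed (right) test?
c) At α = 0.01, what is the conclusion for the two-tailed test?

Using t-distribution with df = 17:
a) Two-tailed: p = 2×P(T > 3.29) = 0.0043
b) One-tailed: p = P(T > 3.29) = 0.0022
c) 0.0043 < 0.01, reject H₀

Answer: a) 0.0043, b) 0.0022, c) reject H₀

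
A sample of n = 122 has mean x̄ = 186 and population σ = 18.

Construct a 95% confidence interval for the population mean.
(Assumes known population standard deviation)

Answer: (182.8060, 189.1940)

Derivation:
Confidence level: 95%, α = 0.05
z_0.025 = 1.960
SE = σ/√n = 18/√122 = 1.6296
Margin of error = 1.960 × 1.6296 = 3.1940
CI: x̄ ± margin = 186 ± 3.1940
CI: (182.8060, 189.1940)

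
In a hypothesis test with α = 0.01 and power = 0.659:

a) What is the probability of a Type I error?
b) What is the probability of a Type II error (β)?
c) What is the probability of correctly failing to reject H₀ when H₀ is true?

Answer: a) 0.01, b) 0.341, c) 0.99

Derivation:
a) Type I error probability = α = 0.01
b) Power = P(reject H₀ | H₁ true) = 1 - β = 0.659, so Type II error probability = β = 1 - Power = 0.341
c) P(fail to reject H₀ | H₀ true) = 1 - α = 0.99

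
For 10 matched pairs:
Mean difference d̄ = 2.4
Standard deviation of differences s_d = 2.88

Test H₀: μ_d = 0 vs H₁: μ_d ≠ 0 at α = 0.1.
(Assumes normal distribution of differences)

Answer: t = 2.6353, reject H₀

Derivation:
df = n - 1 = 9
SE = s_d/√n = 2.88/√10 = 0.9107
t = d̄/SE = 2.4/0.9107 = 2.6353
Critical value: t_{0.05,9} = ±1.833
p-value ≈ 0.0271
Decision: reject H₀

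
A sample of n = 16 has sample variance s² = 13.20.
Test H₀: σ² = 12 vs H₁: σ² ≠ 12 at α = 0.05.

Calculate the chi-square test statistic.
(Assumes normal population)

Answer: χ² = 16.5000, fail to reject H₀

Derivation:
df = n - 1 = 15
χ² = (n-1)s²/σ₀² = 15×13.20/12 = 16.5000
Critical values: χ²_{0.975,15} = 6.262, χ²_{0.025,15} = 27.488
Rejection region: χ² < 6.262 or χ² > 27.488
Decision: fail to reject H₀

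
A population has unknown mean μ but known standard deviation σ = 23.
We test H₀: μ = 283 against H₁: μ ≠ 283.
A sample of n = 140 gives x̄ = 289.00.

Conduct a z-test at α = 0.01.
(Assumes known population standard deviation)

Answer: z = 3.0866, reject H₀

Derivation:
Standard error: SE = σ/√n = 23/√140 = 1.9439
z-statistic: z = (x̄ - μ₀)/SE = (289.00 - 283)/1.9439 = 3.0866
Critical value: ±2.576
p-value = 0.0020
Decision: reject H₀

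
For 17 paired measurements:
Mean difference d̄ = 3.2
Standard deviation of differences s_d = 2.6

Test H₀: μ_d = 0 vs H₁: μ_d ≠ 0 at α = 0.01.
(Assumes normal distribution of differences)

Answer: t = 5.0745, reject H₀

Derivation:
df = n - 1 = 16
SE = s_d/√n = 2.6/√17 = 0.6306
t = d̄/SE = 3.2/0.6306 = 5.0745
Critical value: t_{0.005,16} = ±2.921
p-value ≈ 0.0001
Decision: reject H₀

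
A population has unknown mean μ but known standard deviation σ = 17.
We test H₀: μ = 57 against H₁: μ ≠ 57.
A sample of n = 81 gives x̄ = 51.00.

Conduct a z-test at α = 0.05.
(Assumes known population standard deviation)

Answer: z = -3.1765, reject H₀

Derivation:
Standard error: SE = σ/√n = 17/√81 = 1.8889
z-statistic: z = (x̄ - μ₀)/SE = (51.00 - 57)/1.8889 = -3.1765
Critical value: ±1.960
p-value = 0.0015
Decision: reject H₀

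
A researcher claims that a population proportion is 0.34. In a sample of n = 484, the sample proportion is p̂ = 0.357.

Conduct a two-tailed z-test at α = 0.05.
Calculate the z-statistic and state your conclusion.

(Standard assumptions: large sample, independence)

H₀: p = 0.34, H₁: p ≠ 0.34
Standard error: SE = √(p₀(1-p₀)/n) = √(0.34×0.66/484) = 0.021532
z-statistic: z = (p̂ - p₀)/SE = (0.357 - 0.34)/0.021532 = 0.7895
Critical value: z_0.025 = ±1.960
p-value = 0.4298
Decision: fail to reject H₀ at α = 0.05

Answer: z = 0.7895, fail to reject H₀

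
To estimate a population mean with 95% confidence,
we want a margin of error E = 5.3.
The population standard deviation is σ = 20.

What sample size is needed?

z_0.025 = 1.960
n = (z×σ/E)² = (1.960×20/5.3)²
n = 54.7042
Round up: n = 55

Answer: n = 55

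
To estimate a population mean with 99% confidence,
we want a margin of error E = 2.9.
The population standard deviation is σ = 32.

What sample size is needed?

Answer: n = 808

Derivation:
z_0.005 = 2.576
n = (z×σ/E)² = (2.576×32/2.9)²
n = 807.9708
Round up: n = 808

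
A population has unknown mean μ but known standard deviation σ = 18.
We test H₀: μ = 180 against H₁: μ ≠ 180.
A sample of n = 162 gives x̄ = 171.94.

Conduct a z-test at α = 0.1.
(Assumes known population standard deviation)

Answer: z = -5.6993, reject H₀

Derivation:
Standard error: SE = σ/√n = 18/√162 = 1.4142
z-statistic: z = (x̄ - μ₀)/SE = (171.94 - 180)/1.4142 = -5.6993
Critical value: ±1.645
p-value < 0.0001
Decision: reject H₀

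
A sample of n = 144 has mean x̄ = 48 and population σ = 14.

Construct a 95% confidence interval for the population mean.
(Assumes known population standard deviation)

Confidence level: 95%, α = 0.05
z_0.025 = 1.960
SE = σ/√n = 14/√144 = 1.1667
Margin of error = 1.960 × 1.1667 = 2.2867
CI: x̄ ± margin = 48 ± 2.2867
CI: (45.7133, 50.2867)

Answer: (45.7133, 50.2867)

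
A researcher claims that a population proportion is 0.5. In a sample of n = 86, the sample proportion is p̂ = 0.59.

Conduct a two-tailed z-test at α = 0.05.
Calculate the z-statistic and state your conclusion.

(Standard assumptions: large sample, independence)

Answer: z = 1.6693, fail to reject H₀

Derivation:
H₀: p = 0.5, H₁: p ≠ 0.5
Standard error: SE = √(p₀(1-p₀)/n) = √(0.5×0.5/86) = 0.053916
z-statistic: z = (p̂ - p₀)/SE = (0.59 - 0.5)/0.053916 = 1.6693
Critical value: z_0.025 = ±1.960
p-value = 0.0951
Decision: fail to reject H₀ at α = 0.05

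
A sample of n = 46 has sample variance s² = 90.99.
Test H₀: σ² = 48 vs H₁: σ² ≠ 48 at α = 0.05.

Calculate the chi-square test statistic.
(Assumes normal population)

df = n - 1 = 45
χ² = (n-1)s²/σ₀² = 45×90.99/48 = 85.3031
Critical values: χ²_{0.975,45} = 28.366, χ²_{0.025,45} = 65.410
Rejection region: χ² < 28.366 or χ² > 65.410
Decision: reject H₀

Answer: χ² = 85.3031, reject H₀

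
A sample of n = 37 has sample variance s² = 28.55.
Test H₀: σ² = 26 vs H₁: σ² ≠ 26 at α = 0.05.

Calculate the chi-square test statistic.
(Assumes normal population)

Answer: χ² = 39.5308, fail to reject H₀

Derivation:
df = n - 1 = 36
χ² = (n-1)s²/σ₀² = 36×28.55/26 = 39.5308
Critical values: χ²_{0.975,36} = 21.336, χ²_{0.025,36} = 54.437
Rejection region: χ² < 21.336 or χ² > 54.437
Decision: fail to reject H₀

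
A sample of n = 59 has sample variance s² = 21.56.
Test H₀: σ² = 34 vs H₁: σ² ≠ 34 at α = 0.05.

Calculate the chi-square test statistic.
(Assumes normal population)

df = n - 1 = 58
χ² = (n-1)s²/σ₀² = 58×21.56/34 = 36.7788
Critical values: χ²_{0.975,58} = 38.844, χ²_{0.025,58} = 80.936
Rejection region: χ² < 38.844 or χ² > 80.936
Decision: reject H₀

Answer: χ² = 36.7788, reject H₀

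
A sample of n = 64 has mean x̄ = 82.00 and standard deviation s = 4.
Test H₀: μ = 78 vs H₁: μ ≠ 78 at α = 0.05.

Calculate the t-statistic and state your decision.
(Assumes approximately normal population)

Answer: t = 8.0000, reject H₀

Derivation:
df = n - 1 = 63
SE = s/√n = 4/√64 = 0.5000
t = (x̄ - μ₀)/SE = (82.00 - 78)/0.5000 = 8.0000
Critical value: t_{0.025,63} = ±1.998
p-value < 0.0001
Decision: reject H₀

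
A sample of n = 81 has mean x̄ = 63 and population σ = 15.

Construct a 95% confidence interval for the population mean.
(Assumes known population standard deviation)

Answer: (59.7333, 66.2667)

Derivation:
Confidence level: 95%, α = 0.05
z_0.025 = 1.960
SE = σ/√n = 15/√81 = 1.6667
Margin of error = 1.960 × 1.6667 = 3.2667
CI: x̄ ± margin = 63 ± 3.2667
CI: (59.7333, 66.2667)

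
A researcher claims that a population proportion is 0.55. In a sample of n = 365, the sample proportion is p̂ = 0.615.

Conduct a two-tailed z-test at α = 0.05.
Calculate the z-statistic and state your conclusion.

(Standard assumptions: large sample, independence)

H₀: p = 0.55, H₁: p ≠ 0.55
Standard error: SE = √(p₀(1-p₀)/n) = √(0.55×0.45/365) = 0.026040
z-statistic: z = (p̂ - p₀)/SE = (0.615 - 0.55)/0.026040 = 2.4962
Critical value: z_0.025 = ±1.960
p-value = 0.0126
Decision: reject H₀ at α = 0.05

Answer: z = 2.4962, reject H₀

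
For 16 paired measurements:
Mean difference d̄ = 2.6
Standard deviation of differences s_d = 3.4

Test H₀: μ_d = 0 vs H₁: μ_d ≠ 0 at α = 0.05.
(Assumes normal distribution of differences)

Answer: t = 3.0588, reject H₀

Derivation:
df = n - 1 = 15
SE = s_d/√n = 3.4/√16 = 0.8500
t = d̄/SE = 2.6/0.8500 = 3.0588
Critical value: t_{0.025,15} = ±2.131
p-value ≈ 0.0080
Decision: reject H₀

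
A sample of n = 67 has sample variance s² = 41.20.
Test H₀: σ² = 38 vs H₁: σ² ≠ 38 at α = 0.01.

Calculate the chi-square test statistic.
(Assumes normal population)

Answer: χ² = 71.5579, fail to reject H₀

Derivation:
df = n - 1 = 66
χ² = (n-1)s²/σ₀² = 66×41.20/38 = 71.5579
Critical values: χ²_{0.995,66} = 40.158, χ²_{0.005,66} = 99.330
Rejection region: χ² < 40.158 or χ² > 99.330
Decision: fail to reject H₀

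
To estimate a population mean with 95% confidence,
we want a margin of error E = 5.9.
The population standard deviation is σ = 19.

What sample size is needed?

z_0.025 = 1.960
n = (z×σ/E)² = (1.960×19/5.9)²
n = 39.8396
Round up: n = 40

Answer: n = 40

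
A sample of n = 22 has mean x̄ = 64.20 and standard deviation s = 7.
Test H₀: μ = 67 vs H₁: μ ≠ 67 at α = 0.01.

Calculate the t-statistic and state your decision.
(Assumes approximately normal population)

df = n - 1 = 21
SE = s/√n = 7/√22 = 1.4924
t = (x̄ - μ₀)/SE = (64.20 - 67)/1.4924 = -1.8762
Critical value: t_{0.005,21} = ±2.831
p-value ≈ 0.0746
Decision: fail to reject H₀

Answer: t = -1.8762, fail to reject H₀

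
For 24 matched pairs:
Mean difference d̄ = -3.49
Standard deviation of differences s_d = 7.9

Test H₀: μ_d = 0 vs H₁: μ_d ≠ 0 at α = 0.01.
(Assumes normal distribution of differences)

df = n - 1 = 23
SE = s_d/√n = 7.9/√24 = 1.6126
t = d̄/SE = -3.49/1.6126 = -2.1642
Critical value: t_{0.005,23} = ±2.807
p-value ≈ 0.0411
Decision: fail to reject H₀

Answer: t = -2.1642, fail to reject H₀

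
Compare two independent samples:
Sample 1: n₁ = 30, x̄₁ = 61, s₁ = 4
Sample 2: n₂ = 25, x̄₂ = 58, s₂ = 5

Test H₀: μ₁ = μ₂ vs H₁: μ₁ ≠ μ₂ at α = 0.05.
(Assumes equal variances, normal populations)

Pooled variance: s²_p = [29×4² + 24×5²]/(53) = 20.0755
s_p = 4.4806
SE = s_p×√(1/n₁ + 1/n₂) = 4.4806×√(1/30 + 1/25) = 1.2134
t = (x̄₁ - x̄₂)/SE = (61 - 58)/1.2134 = 2.4724
df = 53, t-critical = ±2.006
Decision: reject H₀

Answer: t = 2.4724, reject H₀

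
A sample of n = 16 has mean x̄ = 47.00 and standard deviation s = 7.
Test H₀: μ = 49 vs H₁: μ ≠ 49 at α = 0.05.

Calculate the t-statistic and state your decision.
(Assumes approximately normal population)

df = n - 1 = 15
SE = s/√n = 7/√16 = 1.7500
t = (x̄ - μ₀)/SE = (47.00 - 49)/1.7500 = -1.1429
Critical value: t_{0.025,15} = ±2.131
p-value ≈ 0.2710
Decision: fail to reject H₀

Answer: t = -1.1429, fail to reject H₀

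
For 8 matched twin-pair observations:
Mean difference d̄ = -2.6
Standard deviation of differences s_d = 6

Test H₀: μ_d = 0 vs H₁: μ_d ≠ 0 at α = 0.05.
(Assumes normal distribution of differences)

df = n - 1 = 7
SE = s_d/√n = 6/√8 = 2.1213
t = d̄/SE = -2.6/2.1213 = -1.2257
Critical value: t_{0.025,7} = ±2.365
p-value ≈ 0.2599
Decision: fail to reject H₀

Answer: t = -1.2257, fail to reject H₀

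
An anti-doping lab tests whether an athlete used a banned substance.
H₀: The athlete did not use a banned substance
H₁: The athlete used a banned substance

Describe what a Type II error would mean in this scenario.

Type I error (α): Rejecting H₀ when H₀ is true
Type II error (β): Failing to reject H₀ when H₁ is true

Answer: Failing to detect doping in an athlete who used a banned substance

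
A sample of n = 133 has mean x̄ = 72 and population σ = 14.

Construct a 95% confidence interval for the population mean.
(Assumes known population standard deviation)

Answer: (69.6206, 74.3794)

Derivation:
Confidence level: 95%, α = 0.05
z_0.025 = 1.960
SE = σ/√n = 14/√133 = 1.2140
Margin of error = 1.960 × 1.2140 = 2.3794
CI: x̄ ± margin = 72 ± 2.3794
CI: (69.6206, 74.3794)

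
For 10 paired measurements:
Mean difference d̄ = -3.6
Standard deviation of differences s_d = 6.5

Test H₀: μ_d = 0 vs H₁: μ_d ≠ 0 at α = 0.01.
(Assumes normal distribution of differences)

Answer: t = -1.7514, fail to reject H₀

Derivation:
df = n - 1 = 9
SE = s_d/√n = 6.5/√10 = 2.0555
t = d̄/SE = -3.6/2.0555 = -1.7514
Critical value: t_{0.005,9} = ±3.250
p-value ≈ 0.1138
Decision: fail to reject H₀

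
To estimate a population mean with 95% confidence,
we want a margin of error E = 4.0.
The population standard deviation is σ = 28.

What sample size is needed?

Answer: n = 189

Derivation:
z_0.025 = 1.960
n = (z×σ/E)² = (1.960×28/4.0)²
n = 188.2384
Round up: n = 189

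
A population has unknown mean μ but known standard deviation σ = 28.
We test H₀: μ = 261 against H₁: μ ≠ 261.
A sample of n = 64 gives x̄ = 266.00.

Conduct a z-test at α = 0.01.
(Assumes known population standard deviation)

Answer: z = 1.4286, fail to reject H₀

Derivation:
Standard error: SE = σ/√n = 28/√64 = 3.5000
z-statistic: z = (x̄ - μ₀)/SE = (266.00 - 261)/3.5000 = 1.4286
Critical value: ±2.576
p-value = 0.1531
Decision: fail to reject H₀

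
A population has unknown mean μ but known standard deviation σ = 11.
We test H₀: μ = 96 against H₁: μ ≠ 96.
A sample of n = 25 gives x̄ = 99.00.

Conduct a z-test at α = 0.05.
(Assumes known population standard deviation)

Answer: z = 1.3636, fail to reject H₀

Derivation:
Standard error: SE = σ/√n = 11/√25 = 2.2000
z-statistic: z = (x̄ - μ₀)/SE = (99.00 - 96)/2.2000 = 1.3636
Critical value: ±1.960
p-value = 0.1727
Decision: fail to reject H₀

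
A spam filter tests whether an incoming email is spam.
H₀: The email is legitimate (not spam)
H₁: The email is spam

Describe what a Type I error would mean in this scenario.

Type I error: rejecting H₀ when it is actually true (false positive).
Type II error: failing to reject H₀ when H₁ is actually true (false negative).

Answer: Marking a legitimate email as spam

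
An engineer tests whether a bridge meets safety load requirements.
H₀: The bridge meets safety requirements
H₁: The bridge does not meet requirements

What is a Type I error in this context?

A Type I error (probability α) occurs when we reject a true H₀.
A Type II error (probability β) occurs when we fail to reject a false H₀.

Answer: Unnecessarily closing a safe bridge for repairs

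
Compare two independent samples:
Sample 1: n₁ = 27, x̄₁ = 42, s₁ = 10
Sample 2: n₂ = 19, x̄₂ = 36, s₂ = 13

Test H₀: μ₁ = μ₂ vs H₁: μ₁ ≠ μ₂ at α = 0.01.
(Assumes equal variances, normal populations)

Pooled variance: s²_p = [26×10² + 18×13²]/(44) = 128.2273
s_p = 11.3237
SE = s_p×√(1/n₁ + 1/n₂) = 11.3237×√(1/27 + 1/19) = 3.3909
t = (x̄₁ - x̄₂)/SE = (42 - 36)/3.3909 = 1.7694
df = 44, t-critical = ±2.692
Decision: fail to reject H₀

Answer: t = 1.7694, fail to reject H₀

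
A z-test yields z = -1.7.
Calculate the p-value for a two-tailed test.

For z = -1.7:
p = 2×P(Z > |-1.7|) = 2×(1 - Φ(1.7)) = 0.0891

Answer: p-value ≈ 0.0891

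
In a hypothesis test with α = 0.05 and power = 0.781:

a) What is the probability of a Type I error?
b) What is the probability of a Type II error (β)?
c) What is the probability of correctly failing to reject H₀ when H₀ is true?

Answer: a) 0.05, b) 0.219, c) 0.95

Derivation:
a) Type I error probability = α = 0.05
b) Power = P(reject H₀ | H₁ true) = 1 - β = 0.781, so Type II error probability = β = 1 - Power = 0.219
c) P(fail to reject H₀ | H₀ true) = 1 - α = 0.95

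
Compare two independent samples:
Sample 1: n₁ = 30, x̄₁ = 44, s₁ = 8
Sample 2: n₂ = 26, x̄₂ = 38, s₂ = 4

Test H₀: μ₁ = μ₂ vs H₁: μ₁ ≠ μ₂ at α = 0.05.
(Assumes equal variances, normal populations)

Pooled variance: s²_p = [29×8² + 25×4²]/(54) = 41.7778
s_p = 6.4636
SE = s_p×√(1/n₁ + 1/n₂) = 6.4636×√(1/30 + 1/26) = 1.7319
t = (x̄₁ - x̄₂)/SE = (44 - 38)/1.7319 = 3.4644
df = 54, t-critical = ±2.005
Decision: reject H₀

Answer: t = 3.4644, reject H₀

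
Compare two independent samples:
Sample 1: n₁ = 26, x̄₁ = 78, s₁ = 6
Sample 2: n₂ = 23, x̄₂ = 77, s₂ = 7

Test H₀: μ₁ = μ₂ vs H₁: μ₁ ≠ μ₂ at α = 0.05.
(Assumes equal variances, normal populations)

Pooled variance: s²_p = [25×6² + 22×7²]/(47) = 42.0851
s_p = 6.4873
SE = s_p×√(1/n₁ + 1/n₂) = 6.4873×√(1/26 + 1/23) = 1.8570
t = (x̄₁ - x̄₂)/SE = (78 - 77)/1.8570 = 0.5385
df = 47, t-critical = ±2.012
Decision: fail to reject H₀

Answer: t = 0.5385, fail to reject H₀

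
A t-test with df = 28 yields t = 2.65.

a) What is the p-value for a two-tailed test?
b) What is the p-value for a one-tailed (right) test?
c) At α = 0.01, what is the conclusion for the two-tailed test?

Using t-distribution with df = 28:
a) Two-tailed: p = 2×P(T > 2.65) = 0.0131
b) One-tailed: p = P(T > 2.65) = 0.0065
c) 0.0131 ≥ 0.01, fail to reject H₀

Answer: a) 0.0131, b) 0.0065, c) fail to reject H₀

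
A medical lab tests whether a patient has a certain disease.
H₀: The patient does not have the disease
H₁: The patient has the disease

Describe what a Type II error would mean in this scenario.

Type I error (α): Rejecting H₀ when H₀ is true
Type II error (β): Failing to reject H₀ when H₁ is true

Answer: Failing to diagnose a patient who actually has the disease (false negative)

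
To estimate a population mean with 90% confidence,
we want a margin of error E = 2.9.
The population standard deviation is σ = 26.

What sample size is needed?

Answer: n = 218

Derivation:
z_0.05 = 1.645
n = (z×σ/E)² = (1.645×26/2.9)²
n = 217.5116
Round up: n = 218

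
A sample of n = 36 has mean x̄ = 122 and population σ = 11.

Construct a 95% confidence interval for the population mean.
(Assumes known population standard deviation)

Confidence level: 95%, α = 0.05
z_0.025 = 1.960
SE = σ/√n = 11/√36 = 1.8333
Margin of error = 1.960 × 1.8333 = 3.5933
CI: x̄ ± margin = 122 ± 3.5933
CI: (118.4067, 125.5933)

Answer: (118.4067, 125.5933)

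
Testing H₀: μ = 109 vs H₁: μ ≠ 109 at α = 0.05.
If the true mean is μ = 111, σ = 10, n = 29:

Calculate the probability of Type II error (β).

Answer: β ≈ 0.8102

Derivation:
SE = σ/√n = 10/√29 = 1.8570
Critical values: μ₀ ± z_0.025×SE = 109 ± 1.960×1.8570
Acceptance region: (105.3603, 112.6397)
Under H₁ (μ = 111): z_high = (112.6397 - 111)/1.8570 = 0.8830, z_low = (105.3603 - 111)/1.8570 = -3.0370
β = P(not reject | H₁) = Φ(0.8830) - Φ(-3.0370) ≈ 0.8102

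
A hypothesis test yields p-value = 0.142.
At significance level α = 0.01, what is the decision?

Answer: fail to reject H₀

Derivation:
Compare p-value to α:
0.142 ≥ 0.01
Decision: fail to reject H₀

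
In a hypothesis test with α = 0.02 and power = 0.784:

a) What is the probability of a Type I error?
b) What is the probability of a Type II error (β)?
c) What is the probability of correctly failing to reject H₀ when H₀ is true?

a) Type I error probability = α = 0.02
b) Power = P(reject H₀ | H₁ true) = 1 - β = 0.784, so Type II error probability = β = 1 - Power = 0.216
c) P(fail to reject H₀ | H₀ true) = 1 - α = 0.98

Answer: a) 0.02, b) 0.216, c) 0.98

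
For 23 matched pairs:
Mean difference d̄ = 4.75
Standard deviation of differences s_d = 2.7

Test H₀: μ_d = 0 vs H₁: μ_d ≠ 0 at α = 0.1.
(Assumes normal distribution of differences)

df = n - 1 = 22
SE = s_d/√n = 2.7/√23 = 0.5630
t = d̄/SE = 4.75/0.5630 = 8.4369
Critical value: t_{0.05,22} = ±1.717
p-value < 0.0001
Decision: reject H₀

Answer: t = 8.4369, reject H₀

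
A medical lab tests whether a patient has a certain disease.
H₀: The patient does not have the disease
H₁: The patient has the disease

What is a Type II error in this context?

A Type I error (probability α) occurs when we reject a true H₀.
A Type II error (probability β) occurs when we fail to reject a false H₀.

Answer: Failing to diagnose a patient who actually has the disease (false negative)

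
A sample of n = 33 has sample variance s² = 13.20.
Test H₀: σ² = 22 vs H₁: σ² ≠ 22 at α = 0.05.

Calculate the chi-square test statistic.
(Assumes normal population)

Answer: χ² = 19.2000, fail to reject H₀

Derivation:
df = n - 1 = 32
χ² = (n-1)s²/σ₀² = 32×13.20/22 = 19.2000
Critical values: χ²_{0.975,32} = 18.291, χ²_{0.025,32} = 49.480
Rejection region: χ² < 18.291 or χ² > 49.480
Decision: fail to reject H₀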